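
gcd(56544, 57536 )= 992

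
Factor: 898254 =2^1 * 3^2 * 7^1*  7129^1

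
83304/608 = 10413/76 = 137.01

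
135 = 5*27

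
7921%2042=1795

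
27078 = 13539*2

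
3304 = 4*826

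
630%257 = 116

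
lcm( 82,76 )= 3116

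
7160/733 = 7160/733= 9.77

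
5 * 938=4690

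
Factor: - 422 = -2^1*211^1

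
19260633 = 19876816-616183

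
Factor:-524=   -  2^2*131^1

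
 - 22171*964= - 21372844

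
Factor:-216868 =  - 2^2 * 54217^1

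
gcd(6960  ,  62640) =6960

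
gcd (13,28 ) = 1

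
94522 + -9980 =84542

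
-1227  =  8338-9565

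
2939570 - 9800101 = -6860531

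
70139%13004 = 5119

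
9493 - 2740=6753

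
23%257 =23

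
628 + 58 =686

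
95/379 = 95/379 = 0.25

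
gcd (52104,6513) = 6513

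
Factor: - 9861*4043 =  - 3^1*13^1*19^1*173^1*311^1 = - 39868023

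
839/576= 839/576 = 1.46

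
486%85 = 61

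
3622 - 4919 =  - 1297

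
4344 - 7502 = - 3158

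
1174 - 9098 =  -7924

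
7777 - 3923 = 3854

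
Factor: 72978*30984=2261150352  =  2^4*3^2*1291^1*12163^1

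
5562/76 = 73 + 7/38 = 73.18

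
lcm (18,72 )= 72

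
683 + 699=1382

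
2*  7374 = 14748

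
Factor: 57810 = 2^1 * 3^1*5^1*41^1*47^1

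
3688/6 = 614 + 2/3  =  614.67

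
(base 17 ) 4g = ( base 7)150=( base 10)84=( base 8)124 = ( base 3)10010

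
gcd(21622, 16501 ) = 569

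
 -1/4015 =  - 1 + 4014/4015  =  -0.00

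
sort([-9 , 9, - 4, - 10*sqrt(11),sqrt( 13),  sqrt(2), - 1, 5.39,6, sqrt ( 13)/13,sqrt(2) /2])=[-10*sqrt(11), - 9, - 4,-1,sqrt(13)/13,sqrt( 2) /2, sqrt(2) , sqrt(13), 5.39,6,  9 ] 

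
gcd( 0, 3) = 3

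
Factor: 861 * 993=854973 = 3^2*7^1 * 41^1*331^1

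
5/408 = 5/408 = 0.01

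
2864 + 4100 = 6964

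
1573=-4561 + 6134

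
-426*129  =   -54954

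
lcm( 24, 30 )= 120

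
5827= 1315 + 4512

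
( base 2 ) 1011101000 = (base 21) 1E9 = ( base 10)744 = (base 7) 2112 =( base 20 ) 1H4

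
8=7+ 1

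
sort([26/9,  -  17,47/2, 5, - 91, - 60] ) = [-91, - 60  ,-17, 26/9 , 5,47/2 ] 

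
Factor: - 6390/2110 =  - 639/211 = - 3^2  *71^1 * 211^( - 1) 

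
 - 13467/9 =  - 4489/3=- 1496.33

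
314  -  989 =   -  675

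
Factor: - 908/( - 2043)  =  4/9  =  2^2 *3^( - 2)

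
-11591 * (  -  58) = 672278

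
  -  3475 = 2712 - 6187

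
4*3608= 14432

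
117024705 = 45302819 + 71721886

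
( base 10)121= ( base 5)441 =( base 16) 79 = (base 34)3j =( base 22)5B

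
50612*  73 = 3694676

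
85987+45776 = 131763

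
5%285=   5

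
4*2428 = 9712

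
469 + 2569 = 3038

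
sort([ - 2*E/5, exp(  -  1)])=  [-2 *E/5,exp (-1)]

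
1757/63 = 27 + 8/9=27.89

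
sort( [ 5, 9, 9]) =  [ 5 , 9,  9]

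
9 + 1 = 10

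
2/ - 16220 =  - 1/8110  =  - 0.00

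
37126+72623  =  109749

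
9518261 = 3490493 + 6027768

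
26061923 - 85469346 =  - 59407423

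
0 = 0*99242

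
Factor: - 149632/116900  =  - 32/25 = -2^5 * 5^( - 2)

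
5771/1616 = 3 +923/1616 = 3.57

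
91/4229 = 91/4229 = 0.02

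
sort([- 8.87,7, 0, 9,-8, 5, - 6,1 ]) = [ - 8.87,  -  8, - 6 , 0,1 , 5,7 , 9 ]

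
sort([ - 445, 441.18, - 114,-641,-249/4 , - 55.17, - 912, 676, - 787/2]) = [ - 912 , - 641 , - 445 , - 787/2, - 114,  -  249/4, - 55.17, 441.18,676 ]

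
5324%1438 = 1010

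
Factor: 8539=8539^1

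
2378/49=48 +26/49=48.53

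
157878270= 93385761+64492509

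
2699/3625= 2699/3625 = 0.74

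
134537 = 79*1703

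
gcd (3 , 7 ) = 1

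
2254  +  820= 3074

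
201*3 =603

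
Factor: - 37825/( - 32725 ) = 89/77=7^( - 1) * 11^( - 1) * 89^1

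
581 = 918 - 337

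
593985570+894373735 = 1488359305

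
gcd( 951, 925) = 1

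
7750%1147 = 868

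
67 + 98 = 165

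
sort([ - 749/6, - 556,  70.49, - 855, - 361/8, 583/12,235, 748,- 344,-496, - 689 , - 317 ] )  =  [-855,  -  689, - 556, - 496, - 344,-317,-749/6,-361/8,583/12,70.49,235,748]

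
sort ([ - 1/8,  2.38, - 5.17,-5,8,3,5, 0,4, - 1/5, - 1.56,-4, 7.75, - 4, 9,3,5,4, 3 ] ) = [ - 5.17, - 5, - 4,- 4,- 1.56, - 1/5 , - 1/8,0, 2.38,3, 3, 3 , 4,  4,5, 5,7.75,8, 9]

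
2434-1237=1197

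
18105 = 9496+8609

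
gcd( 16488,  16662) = 6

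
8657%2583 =908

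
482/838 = 241/419= 0.58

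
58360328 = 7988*7306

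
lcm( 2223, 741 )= 2223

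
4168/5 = 4168/5 = 833.60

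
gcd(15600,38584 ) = 104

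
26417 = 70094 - 43677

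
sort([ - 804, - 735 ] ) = [  -  804,  -  735 ]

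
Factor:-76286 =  - 2^1*7^1*  5449^1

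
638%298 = 42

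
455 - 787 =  - 332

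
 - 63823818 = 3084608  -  66908426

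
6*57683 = 346098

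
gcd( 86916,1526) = 2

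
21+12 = 33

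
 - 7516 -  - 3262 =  - 4254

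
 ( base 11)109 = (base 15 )8a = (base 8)202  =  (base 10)130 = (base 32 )42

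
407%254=153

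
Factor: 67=67^1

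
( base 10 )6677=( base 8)15025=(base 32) 6gl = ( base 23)CE7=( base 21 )F2K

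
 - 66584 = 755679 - 822263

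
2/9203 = 2/9203= 0.00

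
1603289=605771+997518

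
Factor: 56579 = 29^1*1951^1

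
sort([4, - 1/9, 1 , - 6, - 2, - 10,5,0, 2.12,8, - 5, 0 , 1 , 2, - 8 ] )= [-10, - 8, - 6, - 5 , - 2, - 1/9,0 , 0,1, 1,2, 2.12,  4, 5 , 8 ]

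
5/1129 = 5/1129 = 0.00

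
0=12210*0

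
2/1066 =1/533 = 0.00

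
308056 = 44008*7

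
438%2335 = 438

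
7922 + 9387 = 17309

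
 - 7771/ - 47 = 165 + 16/47 = 165.34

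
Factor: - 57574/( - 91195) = 2^1*5^(-1 )* 11^1*13^(-1)*23^ ( - 1)*61^( - 1)*2617^1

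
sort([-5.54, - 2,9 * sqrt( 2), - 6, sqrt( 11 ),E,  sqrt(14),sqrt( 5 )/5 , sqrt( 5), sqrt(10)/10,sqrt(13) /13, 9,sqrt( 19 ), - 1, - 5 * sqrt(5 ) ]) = [ - 5*sqrt(5), - 6, - 5.54, -2, - 1,sqrt( 13) /13,sqrt( 10) /10,sqrt( 5)/5,sqrt( 5),E,sqrt (11),sqrt(14), sqrt( 19 ), 9,9*sqrt( 2)]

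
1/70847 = 1/70847 = 0.00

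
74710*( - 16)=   -  1195360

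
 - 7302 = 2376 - 9678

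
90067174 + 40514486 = 130581660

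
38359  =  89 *431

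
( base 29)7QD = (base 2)1100111111110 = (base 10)6654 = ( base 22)dga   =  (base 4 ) 1213332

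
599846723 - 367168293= 232678430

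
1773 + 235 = 2008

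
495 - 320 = 175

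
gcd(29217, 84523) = 1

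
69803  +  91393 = 161196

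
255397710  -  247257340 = 8140370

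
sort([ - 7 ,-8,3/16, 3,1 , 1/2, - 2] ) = [ - 8, - 7, - 2, 3/16, 1/2, 1, 3 ] 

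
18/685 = 18/685=0.03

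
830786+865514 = 1696300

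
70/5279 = 70/5279  =  0.01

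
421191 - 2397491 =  - 1976300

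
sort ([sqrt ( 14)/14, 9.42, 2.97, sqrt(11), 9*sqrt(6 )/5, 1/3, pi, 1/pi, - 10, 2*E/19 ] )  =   [-10 , sqrt( 14)/14, 2*E/19, 1/pi , 1/3, 2.97, pi,sqrt( 11 ),9 *sqrt ( 6)/5,  9.42 ]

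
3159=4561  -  1402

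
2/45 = 2/45 = 0.04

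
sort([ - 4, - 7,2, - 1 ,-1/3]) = [ - 7, - 4, - 1  , - 1/3, 2]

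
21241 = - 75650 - -96891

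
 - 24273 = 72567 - 96840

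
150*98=14700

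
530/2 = 265 = 265.00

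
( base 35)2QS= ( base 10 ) 3388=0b110100111100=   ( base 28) 490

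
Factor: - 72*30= - 2^4*3^3*5^1 =- 2160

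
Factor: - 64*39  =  -2^6* 3^1*13^1 = - 2496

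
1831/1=1831=1831.00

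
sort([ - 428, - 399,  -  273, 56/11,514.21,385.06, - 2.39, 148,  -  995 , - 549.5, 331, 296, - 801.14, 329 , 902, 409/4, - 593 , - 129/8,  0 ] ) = [ - 995, - 801.14,-593,  -  549.5  , - 428,  -  399, - 273, - 129/8, - 2.39,0 , 56/11,409/4 , 148,296, 329,331,385.06, 514.21, 902 ] 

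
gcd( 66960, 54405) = 4185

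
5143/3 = 1714 + 1/3=1714.33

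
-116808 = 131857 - 248665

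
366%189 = 177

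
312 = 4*78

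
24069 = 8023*3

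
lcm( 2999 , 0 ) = 0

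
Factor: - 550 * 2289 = - 1258950 = - 2^1*3^1 * 5^2*7^1*11^1*109^1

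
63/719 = 63/719 = 0.09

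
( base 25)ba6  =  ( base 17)17b8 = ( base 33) 6I3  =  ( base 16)1BDB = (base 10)7131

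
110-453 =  - 343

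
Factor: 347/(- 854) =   -  2^(  -  1) * 7^( - 1)*61^( - 1)*347^1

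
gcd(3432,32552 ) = 104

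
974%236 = 30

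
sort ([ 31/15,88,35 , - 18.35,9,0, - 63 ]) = [ - 63, - 18.35,0, 31/15,9, 35, 88]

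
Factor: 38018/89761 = 2^1 * 7^( - 1 )*12823^(-1)*19009^1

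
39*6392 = 249288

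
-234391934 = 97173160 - 331565094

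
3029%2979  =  50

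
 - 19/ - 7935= 19/7935 = 0.00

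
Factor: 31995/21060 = 2^(  -  2)*13^( - 1) *79^1 = 79/52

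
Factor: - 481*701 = -13^1*37^1*701^1 = - 337181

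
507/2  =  507/2  =  253.50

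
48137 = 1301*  37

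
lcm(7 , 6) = 42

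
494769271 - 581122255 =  - 86352984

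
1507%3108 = 1507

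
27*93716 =2530332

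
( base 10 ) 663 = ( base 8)1227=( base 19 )1FH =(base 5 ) 10123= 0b1010010111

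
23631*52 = 1228812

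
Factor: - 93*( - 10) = 930 =2^1*3^1 * 5^1*31^1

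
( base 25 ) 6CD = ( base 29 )4o3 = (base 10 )4063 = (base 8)7737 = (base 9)5514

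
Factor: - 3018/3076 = -2^( - 1)*3^1 * 503^1*769^( - 1)= -1509/1538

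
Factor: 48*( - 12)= - 2^6*3^2 = - 576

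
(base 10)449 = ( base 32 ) E1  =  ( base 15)1ee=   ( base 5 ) 3244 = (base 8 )701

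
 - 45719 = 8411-54130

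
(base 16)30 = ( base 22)24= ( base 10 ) 48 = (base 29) 1J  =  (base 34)1e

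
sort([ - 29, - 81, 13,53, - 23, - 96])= [ - 96,  -  81, - 29, - 23, 13,53]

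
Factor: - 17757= - 3^2*1973^1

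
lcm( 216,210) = 7560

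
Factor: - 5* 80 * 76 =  - 30400= -2^6*5^2* 19^1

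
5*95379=476895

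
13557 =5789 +7768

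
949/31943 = 949/31943 = 0.03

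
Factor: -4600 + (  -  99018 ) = - 2^1*103^1*503^1 = -103618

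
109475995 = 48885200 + 60590795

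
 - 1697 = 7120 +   -  8817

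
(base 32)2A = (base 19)3h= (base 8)112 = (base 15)4e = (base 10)74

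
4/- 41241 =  - 1 + 41237/41241 = - 0.00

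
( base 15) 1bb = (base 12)295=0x191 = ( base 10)401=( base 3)112212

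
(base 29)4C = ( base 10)128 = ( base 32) 40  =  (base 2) 10000000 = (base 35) 3N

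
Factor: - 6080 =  - 2^6*5^1*19^1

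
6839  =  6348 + 491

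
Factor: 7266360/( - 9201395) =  - 1453272/1840279 = -2^3*3^1*7^( - 1)*19^1*3187^1*262897^( - 1 )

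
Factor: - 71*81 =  - 3^4*71^1 = - 5751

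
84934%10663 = 10293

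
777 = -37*( - 21)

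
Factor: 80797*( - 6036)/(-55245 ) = 162563564/18415 = 2^2 * 5^ ( - 1) * 29^( - 1) *43^1*127^( -1 ) * 503^1 * 1879^1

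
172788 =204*847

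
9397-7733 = 1664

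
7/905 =7/905 = 0.01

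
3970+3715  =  7685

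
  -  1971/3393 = -1 + 158/377  =  - 0.58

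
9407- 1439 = 7968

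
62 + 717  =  779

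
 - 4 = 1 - 5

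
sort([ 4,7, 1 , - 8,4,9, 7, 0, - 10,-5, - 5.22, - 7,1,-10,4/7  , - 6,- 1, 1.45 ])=[-10, - 10, - 8,-7, -6, - 5.22, - 5, - 1, 0,  4/7 , 1,1,1.45,4, 4,7, 7,9 ] 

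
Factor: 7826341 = 17^1*460373^1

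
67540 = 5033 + 62507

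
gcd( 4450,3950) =50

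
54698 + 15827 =70525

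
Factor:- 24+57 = 33 = 3^1 * 11^1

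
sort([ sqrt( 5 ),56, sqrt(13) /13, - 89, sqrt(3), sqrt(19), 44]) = [ -89, sqrt(13)/13 , sqrt( 3 ),  sqrt( 5),sqrt(19),  44, 56] 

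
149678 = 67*2234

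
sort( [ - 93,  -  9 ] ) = [ - 93, - 9]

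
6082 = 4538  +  1544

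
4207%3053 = 1154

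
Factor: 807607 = 807607^1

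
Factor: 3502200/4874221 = 2^3*3^1 * 5^2*11^( - 1)*13^1 *71^ ( - 1)*79^( - 2) * 449^1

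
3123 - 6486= -3363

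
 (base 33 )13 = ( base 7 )51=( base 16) 24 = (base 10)36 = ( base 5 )121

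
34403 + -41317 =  - 6914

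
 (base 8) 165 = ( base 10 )117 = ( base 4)1311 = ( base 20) 5H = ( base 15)7C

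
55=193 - 138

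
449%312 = 137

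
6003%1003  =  988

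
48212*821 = 39582052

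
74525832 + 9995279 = 84521111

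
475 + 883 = 1358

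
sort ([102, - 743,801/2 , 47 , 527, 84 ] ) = [ - 743,47, 84 , 102, 801/2, 527] 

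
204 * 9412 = 1920048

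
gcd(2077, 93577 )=1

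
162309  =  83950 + 78359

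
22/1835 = 22/1835  =  0.01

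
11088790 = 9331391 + 1757399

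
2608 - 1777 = 831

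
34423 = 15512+18911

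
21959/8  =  2744 + 7/8 = 2744.88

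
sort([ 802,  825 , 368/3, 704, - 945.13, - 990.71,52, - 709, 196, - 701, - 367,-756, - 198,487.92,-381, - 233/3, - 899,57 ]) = [ - 990.71 , - 945.13, - 899, - 756,-709, - 701, - 381, - 367,-198, - 233/3 , 52,57, 368/3,196,  487.92, 704,802,825 ]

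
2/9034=1/4517 = 0.00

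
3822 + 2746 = 6568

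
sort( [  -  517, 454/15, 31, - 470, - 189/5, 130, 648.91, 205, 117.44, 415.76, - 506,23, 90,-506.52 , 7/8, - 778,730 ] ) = [ - 778, -517 , - 506.52, - 506, - 470,  -  189/5, 7/8, 23, 454/15,  31, 90,117.44, 130,  205, 415.76, 648.91,730]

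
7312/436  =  16 + 84/109 = 16.77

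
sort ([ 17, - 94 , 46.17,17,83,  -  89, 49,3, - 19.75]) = [ - 94,-89,- 19.75 , 3, 17,17,46.17, 49, 83]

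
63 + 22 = 85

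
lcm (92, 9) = 828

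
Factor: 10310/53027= 2^1* 5^1 * 13^( - 1)*1031^1 * 4079^( - 1 )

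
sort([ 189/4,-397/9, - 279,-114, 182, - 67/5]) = [-279, - 114  , - 397/9, - 67/5,189/4, 182 ]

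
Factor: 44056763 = 19^1* 2318777^1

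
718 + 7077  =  7795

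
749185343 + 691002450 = 1440187793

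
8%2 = 0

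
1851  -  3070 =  - 1219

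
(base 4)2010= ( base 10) 132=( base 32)44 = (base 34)3u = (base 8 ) 204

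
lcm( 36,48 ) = 144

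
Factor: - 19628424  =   - 2^3*3^2*179^1*1523^1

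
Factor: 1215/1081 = 3^5 * 5^1*23^( - 1 )*47^(-1)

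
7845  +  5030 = 12875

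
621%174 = 99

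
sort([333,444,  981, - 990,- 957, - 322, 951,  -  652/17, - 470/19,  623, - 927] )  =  [- 990, - 957,  -  927, - 322, - 652/17, - 470/19,333,444 , 623 , 951, 981 ]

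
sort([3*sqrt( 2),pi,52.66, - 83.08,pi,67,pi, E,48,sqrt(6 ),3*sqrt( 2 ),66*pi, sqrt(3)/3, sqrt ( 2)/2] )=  [ - 83.08 , sqrt(3)/3,sqrt(2) /2, sqrt( 6 ),E,pi, pi, pi, 3*sqrt(2 ), 3*sqrt( 2),48,52.66, 67, 66*pi] 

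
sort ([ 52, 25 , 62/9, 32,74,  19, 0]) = [ 0,62/9,  19, 25, 32,52, 74]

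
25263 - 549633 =-524370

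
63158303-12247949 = 50910354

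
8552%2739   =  335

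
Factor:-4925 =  - 5^2*197^1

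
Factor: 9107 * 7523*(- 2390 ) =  - 2^1*5^1 * 7^1*239^1*1301^1*7523^1 = -  163743586790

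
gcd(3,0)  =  3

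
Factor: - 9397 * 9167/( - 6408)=967891/72 = 2^ ( - 3)*3^( - 2)*103^1*9397^1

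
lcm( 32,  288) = 288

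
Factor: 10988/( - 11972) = - 67^1 * 73^( - 1) = - 67/73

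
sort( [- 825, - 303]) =[ - 825 , - 303] 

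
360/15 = 24 = 24.00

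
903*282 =254646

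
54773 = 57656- 2883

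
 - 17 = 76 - 93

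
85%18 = 13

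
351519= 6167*57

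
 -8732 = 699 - 9431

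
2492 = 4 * 623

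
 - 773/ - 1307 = 773/1307 = 0.59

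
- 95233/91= - 95233/91= - 1046.52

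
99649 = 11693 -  - 87956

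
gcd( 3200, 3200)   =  3200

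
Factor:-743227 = -439^1*1693^1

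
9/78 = 3/26 = 0.12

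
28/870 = 14/435 =0.03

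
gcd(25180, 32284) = 4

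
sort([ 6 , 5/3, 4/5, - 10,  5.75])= [-10, 4/5,5/3 , 5.75 , 6]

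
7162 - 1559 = 5603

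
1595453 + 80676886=82272339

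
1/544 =1/544 = 0.00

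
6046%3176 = 2870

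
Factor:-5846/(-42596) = 2^( - 1)*23^( - 1 ) * 37^1*79^1  *463^( - 1 ) = 2923/21298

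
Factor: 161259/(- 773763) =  - 7^2*1097^1*257921^ ( - 1 )= -53753/257921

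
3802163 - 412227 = 3389936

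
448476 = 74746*6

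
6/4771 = 6/4771 = 0.00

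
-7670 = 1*( - 7670)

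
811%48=43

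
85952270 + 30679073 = 116631343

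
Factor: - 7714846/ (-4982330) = 3857423/2491165 = 5^(-1)*31^1*101^ ( - 1)*4933^( - 1)*124433^1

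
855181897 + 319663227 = 1174845124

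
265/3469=265/3469 = 0.08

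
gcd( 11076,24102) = 78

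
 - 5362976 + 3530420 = -1832556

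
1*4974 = 4974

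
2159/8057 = 2159/8057 = 0.27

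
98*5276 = 517048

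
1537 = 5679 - 4142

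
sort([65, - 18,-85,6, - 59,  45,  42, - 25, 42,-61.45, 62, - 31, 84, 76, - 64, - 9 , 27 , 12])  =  [ - 85,  -  64, - 61.45,  -  59, - 31,  -  25 , - 18,-9,  6, 12,27,42, 42,  45,  62,65, 76,84 ] 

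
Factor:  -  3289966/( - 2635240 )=2^ ( - 2)*5^( - 1 )*23^1 * 37^1*1933^1*65881^ ( - 1 )=1644983/1317620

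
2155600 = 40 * 53890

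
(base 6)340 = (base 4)2010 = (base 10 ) 132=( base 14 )96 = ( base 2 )10000100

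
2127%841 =445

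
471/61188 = 157/20396 = 0.01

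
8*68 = 544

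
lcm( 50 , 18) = 450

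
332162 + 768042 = 1100204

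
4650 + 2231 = 6881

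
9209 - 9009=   200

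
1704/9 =568/3 = 189.33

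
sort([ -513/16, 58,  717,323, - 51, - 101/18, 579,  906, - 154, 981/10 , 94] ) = [ - 154, - 51, - 513/16, - 101/18,  58,94, 981/10,  323,579,  717, 906 ]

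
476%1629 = 476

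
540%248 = 44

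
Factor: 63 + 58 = 11^2 = 121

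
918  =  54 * 17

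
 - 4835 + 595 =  - 4240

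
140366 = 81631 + 58735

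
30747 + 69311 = 100058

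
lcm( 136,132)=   4488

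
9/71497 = 9/71497  =  0.00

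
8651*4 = 34604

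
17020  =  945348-928328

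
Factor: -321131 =- 67^1*4793^1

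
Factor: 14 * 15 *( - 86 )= - 18060 = - 2^2 * 3^1*5^1*7^1 * 43^1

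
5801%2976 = 2825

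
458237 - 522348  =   - 64111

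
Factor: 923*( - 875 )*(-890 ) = 2^1*5^4*7^1 * 13^1*71^1*89^1 = 718786250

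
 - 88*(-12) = 1056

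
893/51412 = 893/51412 = 0.02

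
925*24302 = 22479350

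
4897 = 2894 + 2003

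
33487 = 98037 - 64550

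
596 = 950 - 354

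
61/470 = 61/470 = 0.13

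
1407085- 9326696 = - 7919611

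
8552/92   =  92 + 22/23 = 92.96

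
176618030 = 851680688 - 675062658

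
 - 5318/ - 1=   5318 + 0/1 = 5318.00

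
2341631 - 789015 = 1552616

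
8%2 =0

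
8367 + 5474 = 13841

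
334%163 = 8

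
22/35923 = 22/35923 = 0.00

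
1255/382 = 3 + 109/382  =  3.29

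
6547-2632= 3915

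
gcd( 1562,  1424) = 2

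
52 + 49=101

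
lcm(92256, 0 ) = 0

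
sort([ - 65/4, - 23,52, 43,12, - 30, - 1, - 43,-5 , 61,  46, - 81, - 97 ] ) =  [ - 97, - 81, - 43, - 30, - 23, - 65/4, - 5, - 1 , 12,43, 46,52, 61]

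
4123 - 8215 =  - 4092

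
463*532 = 246316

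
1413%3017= 1413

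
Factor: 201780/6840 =59/2 = 2^( - 1 )*59^1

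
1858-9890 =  - 8032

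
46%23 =0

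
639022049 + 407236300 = 1046258349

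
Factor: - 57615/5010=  - 23/2=- 2^( - 1) * 23^1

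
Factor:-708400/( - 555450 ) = 88/69 = 2^3*3^( - 1)*11^1*23^( - 1) 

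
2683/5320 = 2683/5320 = 0.50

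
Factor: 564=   2^2 * 3^1* 47^1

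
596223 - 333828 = 262395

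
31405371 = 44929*699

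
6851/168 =6851/168 = 40.78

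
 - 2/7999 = -2/7999 = - 0.00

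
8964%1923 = 1272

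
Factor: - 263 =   -  263^1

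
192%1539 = 192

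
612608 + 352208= 964816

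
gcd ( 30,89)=1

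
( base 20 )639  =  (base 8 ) 4645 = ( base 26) 3gp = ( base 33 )28R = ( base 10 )2469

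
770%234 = 68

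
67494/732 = 11249/122 = 92.20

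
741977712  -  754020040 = -12042328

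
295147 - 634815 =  - 339668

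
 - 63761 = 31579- 95340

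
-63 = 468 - 531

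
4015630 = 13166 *305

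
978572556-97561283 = 881011273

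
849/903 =283/301 = 0.94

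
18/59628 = 3/9938 = 0.00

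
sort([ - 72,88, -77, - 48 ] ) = [ - 77, - 72,- 48,  88] 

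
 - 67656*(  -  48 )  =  3247488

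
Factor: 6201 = 3^2*13^1*53^1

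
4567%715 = 277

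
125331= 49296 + 76035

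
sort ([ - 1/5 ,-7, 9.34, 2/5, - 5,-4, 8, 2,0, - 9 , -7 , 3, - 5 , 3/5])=[ - 9, - 7, - 7 ,-5, - 5, -4 , -1/5,0, 2/5, 3/5,2, 3,  8,  9.34]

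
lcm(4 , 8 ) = 8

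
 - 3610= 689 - 4299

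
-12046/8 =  - 1506 + 1/4  =  - 1505.75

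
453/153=151/51 = 2.96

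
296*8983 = 2658968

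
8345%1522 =735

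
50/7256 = 25/3628 = 0.01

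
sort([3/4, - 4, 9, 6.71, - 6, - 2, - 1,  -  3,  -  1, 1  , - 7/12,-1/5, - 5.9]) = [ - 6, - 5.9, - 4, - 3, - 2, - 1, - 1, - 7/12, - 1/5, 3/4,1, 6.71,9]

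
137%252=137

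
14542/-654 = - 23 + 250/327= - 22.24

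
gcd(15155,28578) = 433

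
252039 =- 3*(-84013) 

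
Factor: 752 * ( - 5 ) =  - 2^4*5^1 * 47^1 = - 3760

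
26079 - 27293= - 1214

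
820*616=505120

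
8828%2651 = 875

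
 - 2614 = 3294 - 5908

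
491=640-149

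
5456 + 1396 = 6852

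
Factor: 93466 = 2^1 * 17^1 * 2749^1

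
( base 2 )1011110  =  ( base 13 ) 73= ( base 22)46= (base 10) 94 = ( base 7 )163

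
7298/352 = 3649/176=20.73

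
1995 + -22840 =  -20845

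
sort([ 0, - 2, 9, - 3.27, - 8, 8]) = [-8,  -  3.27, - 2,0,8, 9]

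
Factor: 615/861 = 5/7 = 5^1*7^( - 1 )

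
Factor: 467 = 467^1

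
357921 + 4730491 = 5088412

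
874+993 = 1867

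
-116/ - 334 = 58/167 = 0.35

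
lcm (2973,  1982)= 5946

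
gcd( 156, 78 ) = 78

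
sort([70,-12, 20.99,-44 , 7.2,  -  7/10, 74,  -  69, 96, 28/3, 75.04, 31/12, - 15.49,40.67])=[ - 69, - 44, - 15.49, - 12 , - 7/10,  31/12 , 7.2,28/3, 20.99, 40.67,70,  74,75.04, 96]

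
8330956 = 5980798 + 2350158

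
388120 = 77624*5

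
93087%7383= 4491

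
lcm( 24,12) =24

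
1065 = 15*71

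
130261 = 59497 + 70764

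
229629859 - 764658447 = -535028588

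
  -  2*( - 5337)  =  10674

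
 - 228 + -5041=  - 5269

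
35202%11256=1434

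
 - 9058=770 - 9828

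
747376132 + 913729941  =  1661106073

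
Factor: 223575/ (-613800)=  - 2^( - 3)*3^( - 1 )*31^ ( - 1 )*271^1  =  - 271/744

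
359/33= 10 + 29/33  =  10.88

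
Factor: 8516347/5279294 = 2^( - 1 ) * 7^4 *257^(-1 )*3547^1*10271^ (  -  1)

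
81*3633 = 294273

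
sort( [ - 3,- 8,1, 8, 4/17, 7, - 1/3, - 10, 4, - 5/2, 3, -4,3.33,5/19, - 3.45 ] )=[-10,  -  8,-4, - 3.45 , - 3, - 5/2, -1/3,4/17, 5/19, 1,3, 3.33 , 4,7,8] 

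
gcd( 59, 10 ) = 1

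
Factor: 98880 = 2^6*3^1*5^1*103^1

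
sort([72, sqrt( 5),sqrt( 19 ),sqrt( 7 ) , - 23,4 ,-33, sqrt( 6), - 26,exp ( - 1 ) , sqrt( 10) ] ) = [  -  33, - 26,-23, exp( - 1 ) , sqrt( 5 ),sqrt( 6 ),  sqrt ( 7 ) , sqrt( 10 ),  4,sqrt(19),  72]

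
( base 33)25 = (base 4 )1013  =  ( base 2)1000111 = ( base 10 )71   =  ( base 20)3B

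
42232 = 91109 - 48877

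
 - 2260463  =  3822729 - 6083192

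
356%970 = 356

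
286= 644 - 358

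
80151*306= 24526206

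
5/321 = 5/321 = 0.02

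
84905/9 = 9433 + 8/9 = 9433.89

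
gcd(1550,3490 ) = 10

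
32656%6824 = 5360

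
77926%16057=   13698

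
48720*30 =1461600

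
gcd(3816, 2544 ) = 1272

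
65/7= 9 + 2/7 =9.29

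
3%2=1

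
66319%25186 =15947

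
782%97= 6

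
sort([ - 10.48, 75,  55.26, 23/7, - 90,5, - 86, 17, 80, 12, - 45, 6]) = [ - 90, - 86, - 45, - 10.48,23/7,  5,6,12, 17, 55.26,75, 80 ]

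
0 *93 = 0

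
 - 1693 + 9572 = 7879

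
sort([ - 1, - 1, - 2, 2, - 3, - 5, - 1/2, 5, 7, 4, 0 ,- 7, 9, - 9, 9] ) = [-9, - 7, - 5,-3  , -2, - 1, - 1, - 1/2, 0,  2,4, 5, 7 , 9,9 ] 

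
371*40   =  14840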